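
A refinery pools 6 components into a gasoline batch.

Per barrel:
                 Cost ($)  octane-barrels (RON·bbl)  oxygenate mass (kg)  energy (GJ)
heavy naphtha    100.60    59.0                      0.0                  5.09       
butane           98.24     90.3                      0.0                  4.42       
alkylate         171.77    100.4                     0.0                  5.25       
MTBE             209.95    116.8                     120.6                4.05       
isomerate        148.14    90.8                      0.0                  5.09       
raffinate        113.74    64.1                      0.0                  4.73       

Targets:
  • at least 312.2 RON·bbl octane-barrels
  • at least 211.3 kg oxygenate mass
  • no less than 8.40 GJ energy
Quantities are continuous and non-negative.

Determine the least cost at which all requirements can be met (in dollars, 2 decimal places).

Let x1 = barrels of heavy naphtha, x2 = barrels of butane, x3 = barrels of alkylate, x4 = barrels of MTBE, x5 = barrels of isomerate, x6 = barrels of raffinate.
min 100.6x1 + 98.24x2 + 171.77x3 + 209.95x4 + 148.14x5 + 113.74x6 s.t.:
  59x1 + 90.3x2 + 100.4x3 + 116.8x4 + 90.8x5 + 64.1x6 ≥ 312.2   (octane-barrels)
  120.6x4 ≥ 211.3   (oxygenate mass)
  5.09x1 + 4.42x2 + 5.25x3 + 4.05x4 + 5.09x5 + 4.73x6 ≥ 8.4   (energy)
  x1, x2, x3, x4, x5, x6 ≥ 0.
The minimum-cost mix takes nothing from heavy naphtha, alkylate, isomerate, raffinate — only butane, MTBE. There the octane-barrels and oxygenate mass constraints are tight.
Optimal quantities: butane = 1.19112 barrels, MTBE = 1.75207 barrels.
Objective = 98.24·1.19112 + 209.95·1.75207 = 484.8627.

$484.86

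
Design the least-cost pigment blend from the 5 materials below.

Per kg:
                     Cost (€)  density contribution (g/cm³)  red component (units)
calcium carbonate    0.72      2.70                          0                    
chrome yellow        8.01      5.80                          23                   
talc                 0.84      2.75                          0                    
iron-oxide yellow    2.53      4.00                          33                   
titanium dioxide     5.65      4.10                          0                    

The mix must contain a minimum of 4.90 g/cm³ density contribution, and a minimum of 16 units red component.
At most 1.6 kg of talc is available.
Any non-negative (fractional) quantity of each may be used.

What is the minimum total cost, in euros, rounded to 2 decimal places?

Let x1 = kg of calcium carbonate, x2 = kg of chrome yellow, x3 = kg of talc, x4 = kg of iron-oxide yellow, x5 = kg of titanium dioxide.
min 0.72x1 + 8.01x2 + 0.84x3 + 2.53x4 + 5.65x5 s.t.:
  2.7x1 + 5.8x2 + 2.75x3 + 4x4 + 4.1x5 ≥ 4.9   (density contribution)
  23x2 + 33x4 ≥ 16   (red component)
  x3 ≤ 1.6
  x1, x2, x3, x4, x5 ≥ 0.
At the optimum only calcium carbonate, iron-oxide yellow are positive (chrome yellow, talc, titanium dioxide = 0). Binding constraints: density contribution and red component.
So calcium carbonate = 1.097 kg, iron-oxide yellow = 0.4848 kg.
Hence cost = 0.72·1.097 + 2.53·0.4848 = €2.0164.

€2.02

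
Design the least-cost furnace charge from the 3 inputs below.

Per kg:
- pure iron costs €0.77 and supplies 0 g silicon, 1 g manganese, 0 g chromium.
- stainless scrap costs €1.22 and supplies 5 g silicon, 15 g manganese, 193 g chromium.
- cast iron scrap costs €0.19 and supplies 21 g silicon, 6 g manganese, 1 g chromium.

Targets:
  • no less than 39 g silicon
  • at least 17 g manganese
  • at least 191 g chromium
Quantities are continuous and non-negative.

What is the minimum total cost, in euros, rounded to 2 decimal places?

€1.51

This is a linear program. Let x1 = kg of pure iron, x2 = kg of stainless scrap, x3 = kg of cast iron scrap.
Minimise 0.77x1 + 1.22x2 + 0.19x3 subject to:
  5x2 + 21x3 ≥ 39   (silicon)
  1x1 + 15x2 + 6x3 ≥ 17   (manganese)
  193x2 + 1x3 ≥ 191   (chromium)
  x1, x2, x3 ≥ 0.
The minimum-cost mix takes nothing from pure iron — only stainless scrap, cast iron scrap. Binding constraints: silicon and chromium.
That vertex is x2 = 0.9812, x3 = 1.624.
Total cost: 1.22·0.9812 + 0.19·1.624 = 1.5056.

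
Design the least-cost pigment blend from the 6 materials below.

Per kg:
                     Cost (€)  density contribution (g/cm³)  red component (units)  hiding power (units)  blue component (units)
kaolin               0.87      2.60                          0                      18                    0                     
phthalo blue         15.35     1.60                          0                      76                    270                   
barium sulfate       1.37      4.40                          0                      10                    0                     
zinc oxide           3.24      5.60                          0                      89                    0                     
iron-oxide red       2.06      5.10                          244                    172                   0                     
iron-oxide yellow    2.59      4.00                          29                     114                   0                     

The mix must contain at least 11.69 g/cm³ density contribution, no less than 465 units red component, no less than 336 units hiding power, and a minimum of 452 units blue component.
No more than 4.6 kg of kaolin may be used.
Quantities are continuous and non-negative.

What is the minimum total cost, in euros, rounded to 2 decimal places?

€29.62

This is a linear program. Let x1 = kg of kaolin, x2 = kg of phthalo blue, x3 = kg of barium sulfate, x4 = kg of zinc oxide, x5 = kg of iron-oxide red, x6 = kg of iron-oxide yellow.
Minimise 0.87x1 + 15.35x2 + 1.37x3 + 3.24x4 + 2.06x5 + 2.59x6 s.t.:
  2.6x1 + 1.6x2 + 4.4x3 + 5.6x4 + 5.1x5 + 4x6 ≥ 11.69   (density contribution)
  244x5 + 29x6 ≥ 465   (red component)
  18x1 + 76x2 + 10x3 + 89x4 + 172x5 + 114x6 ≥ 336   (hiding power)
  270x2 ≥ 452   (blue component)
  x1 ≤ 4.6
  x1, x2, x3, x4, x5, x6 ≥ 0.
The optimal basis is {phthalo blue, iron-oxide red}; kaolin, barium sulfate, zinc oxide, iron-oxide yellow drop out. The red component and blue component requirements are met with equality.
That vertex is x2 = 1.674, x5 = 1.906.
Objective = 15.35·1.674 + 2.06·1.906 = 29.6223.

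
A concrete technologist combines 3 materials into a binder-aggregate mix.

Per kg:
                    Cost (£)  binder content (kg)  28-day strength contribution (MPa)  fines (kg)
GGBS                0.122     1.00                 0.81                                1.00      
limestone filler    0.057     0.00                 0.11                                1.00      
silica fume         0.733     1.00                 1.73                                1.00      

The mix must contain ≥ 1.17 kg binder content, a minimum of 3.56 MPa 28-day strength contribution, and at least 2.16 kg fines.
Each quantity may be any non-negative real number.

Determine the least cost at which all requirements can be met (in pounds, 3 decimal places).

This is a linear program. Let x1 = kg of GGBS, x2 = kg of limestone filler, x3 = kg of silica fume.
Minimize 0.122x1 + 0.057x2 + 0.733x3 with:
  1x1 + 1x3 ≥ 1.17   (binder content)
  0.81x1 + 0.11x2 + 1.73x3 ≥ 3.56   (28-day strength contribution)
  1x1 + 1x2 + 1x3 ≥ 2.16   (fines)
  x1, x2, x3 ≥ 0.
The optimal basis is {GGBS}; limestone filler, silica fume drop out. The 28-day strength contribution requirement is met with equality.
Solving gives x1 = 4.395.
Cost = 0.122·4.395 = 0.53619.

£0.536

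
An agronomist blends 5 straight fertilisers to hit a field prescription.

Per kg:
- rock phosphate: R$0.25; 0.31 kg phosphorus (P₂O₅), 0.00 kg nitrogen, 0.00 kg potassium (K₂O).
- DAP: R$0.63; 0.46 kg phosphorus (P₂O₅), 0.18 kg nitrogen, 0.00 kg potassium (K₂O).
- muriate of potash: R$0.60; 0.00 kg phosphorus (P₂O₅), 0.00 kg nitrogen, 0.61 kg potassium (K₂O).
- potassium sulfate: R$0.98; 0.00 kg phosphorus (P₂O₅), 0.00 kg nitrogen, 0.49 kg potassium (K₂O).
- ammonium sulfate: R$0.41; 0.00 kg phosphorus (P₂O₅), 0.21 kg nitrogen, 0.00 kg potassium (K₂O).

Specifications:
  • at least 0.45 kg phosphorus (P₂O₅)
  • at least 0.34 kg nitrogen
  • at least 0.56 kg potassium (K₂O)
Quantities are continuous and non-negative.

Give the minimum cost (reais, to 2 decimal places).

R$1.49

Treat it as an LP. Let x1 = kg of rock phosphate, x2 = kg of DAP, x3 = kg of muriate of potash, x4 = kg of potassium sulfate, x5 = kg of ammonium sulfate.
Minimize 0.25x1 + 0.63x2 + 0.6x3 + 0.98x4 + 0.41x5 s.t.:
  0.31x1 + 0.46x2 ≥ 0.45   (phosphorus (P₂O₅))
  0.18x2 + 0.21x5 ≥ 0.34   (nitrogen)
  0.61x3 + 0.49x4 ≥ 0.56   (potassium (K₂O))
  x1, x2, x3, x4, x5 ≥ 0.
The optimal basis is {DAP, muriate of potash, ammonium sulfate}; rock phosphate, potassium sulfate drop out. Binding constraints: phosphorus (P₂O₅), nitrogen, potassium (K₂O).
That vertex is x2 = 0.9783, x3 = 0.918, x5 = 0.7805.
Total cost: 0.63·0.9783 + 0.6·0.918 + 0.41·0.7805 = 1.4871.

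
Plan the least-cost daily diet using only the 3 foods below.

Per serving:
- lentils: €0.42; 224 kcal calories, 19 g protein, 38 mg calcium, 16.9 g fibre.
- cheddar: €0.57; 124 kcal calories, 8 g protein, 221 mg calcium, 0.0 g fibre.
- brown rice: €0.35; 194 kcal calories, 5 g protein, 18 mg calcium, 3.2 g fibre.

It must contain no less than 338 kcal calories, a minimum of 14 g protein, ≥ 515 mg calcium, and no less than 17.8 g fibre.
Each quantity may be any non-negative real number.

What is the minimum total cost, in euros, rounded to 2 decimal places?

€1.67

Set it up as a linear program. Let x1 = servings of lentils, x2 = servings of cheddar, x3 = servings of brown rice.
Minimise 0.42x1 + 0.57x2 + 0.35x3 subject to:
  224x1 + 124x2 + 194x3 ≥ 338   (calories)
  19x1 + 8x2 + 5x3 ≥ 14   (protein)
  38x1 + 221x2 + 18x3 ≥ 515   (calcium)
  16.9x1 + 3.2x3 ≥ 17.8   (fibre)
  x1, x2, x3 ≥ 0.
The minimum-cost mix takes nothing from brown rice — only lentils, cheddar. Binding constraints: calcium and fibre.
That vertex is x1 = 1.053, x2 = 2.149.
Total cost: 0.42·1.053 + 0.57·2.149 = 1.6672.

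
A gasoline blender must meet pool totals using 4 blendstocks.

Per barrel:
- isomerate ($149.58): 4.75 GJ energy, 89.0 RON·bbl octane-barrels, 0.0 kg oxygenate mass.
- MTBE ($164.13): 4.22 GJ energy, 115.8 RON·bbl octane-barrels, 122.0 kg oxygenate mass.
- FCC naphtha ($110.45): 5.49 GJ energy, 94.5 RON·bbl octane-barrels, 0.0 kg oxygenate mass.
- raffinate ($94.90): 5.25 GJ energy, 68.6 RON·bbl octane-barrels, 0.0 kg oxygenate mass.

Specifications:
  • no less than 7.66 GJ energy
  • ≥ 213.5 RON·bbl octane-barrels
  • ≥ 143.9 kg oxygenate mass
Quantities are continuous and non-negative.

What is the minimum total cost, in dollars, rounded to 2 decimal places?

$283.49

This is a linear program. Let x1 = barrels of isomerate, x2 = barrels of MTBE, x3 = barrels of FCC naphtha, x4 = barrels of raffinate.
Minimize 149.58x1 + 164.13x2 + 110.45x3 + 94.9x4 with:
  4.75x1 + 4.22x2 + 5.49x3 + 5.25x4 ≥ 7.66   (energy)
  89x1 + 115.8x2 + 94.5x3 + 68.6x4 ≥ 213.5   (octane-barrels)
  122x2 ≥ 143.9   (oxygenate mass)
  x1, x2, x3, x4 ≥ 0.
At the optimum only MTBE, FCC naphtha are positive (isomerate, raffinate = 0). Binding constraints: octane-barrels and oxygenate mass.
So MTBE = 1.1795 barrels, FCC naphtha = 0.81389 barrels.
Total cost: 164.13·1.1795 + 110.45·0.81389 = 283.4855.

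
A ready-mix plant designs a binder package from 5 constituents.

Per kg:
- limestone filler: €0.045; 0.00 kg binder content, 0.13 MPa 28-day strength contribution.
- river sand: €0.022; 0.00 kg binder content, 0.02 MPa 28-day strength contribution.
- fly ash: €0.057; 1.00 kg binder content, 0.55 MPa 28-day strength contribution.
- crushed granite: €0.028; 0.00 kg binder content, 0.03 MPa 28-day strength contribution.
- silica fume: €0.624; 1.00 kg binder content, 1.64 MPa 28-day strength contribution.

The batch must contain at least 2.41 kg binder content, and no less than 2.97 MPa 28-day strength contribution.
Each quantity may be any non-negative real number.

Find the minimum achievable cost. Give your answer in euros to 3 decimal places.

€0.308

Treat it as an LP. Let x1 = kg of limestone filler, x2 = kg of river sand, x3 = kg of fly ash, x4 = kg of crushed granite, x5 = kg of silica fume.
Minimise 0.045x1 + 0.022x2 + 0.057x3 + 0.028x4 + 0.624x5 with:
  1x3 + 1x5 ≥ 2.41   (binder content)
  0.13x1 + 0.02x2 + 0.55x3 + 0.03x4 + 1.64x5 ≥ 2.97   (28-day strength contribution)
  x1, x2, x3, x4, x5 ≥ 0.
The cheapest feasible vertex uses only fly ash; limestone filler, river sand, crushed granite, silica fume are not used. The 28-day strength contribution requirement is met with equality.
That vertex is x3 = 5.4.
Cost = 0.057·5.4 = 0.30780.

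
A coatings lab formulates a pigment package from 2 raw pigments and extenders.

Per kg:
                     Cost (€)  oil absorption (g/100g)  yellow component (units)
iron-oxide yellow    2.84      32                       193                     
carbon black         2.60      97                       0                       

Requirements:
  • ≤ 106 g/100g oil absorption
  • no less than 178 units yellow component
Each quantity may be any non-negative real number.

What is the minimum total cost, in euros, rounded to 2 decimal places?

Treat it as an LP. Let x1 = kg of iron-oxide yellow, x2 = kg of carbon black.
Minimise 2.84x1 + 2.6x2 with:
  32x1 + 97x2 ≤ 106   (oil absorption)
  193x1 ≥ 178   (yellow component)
  x1, x2 ≥ 0.
The cheapest feasible vertex uses only iron-oxide yellow; carbon black is not used. The yellow component requirement is met with equality.
Optimal quantities: iron-oxide yellow = 0.9223 kg.
Cost = 2.84·0.9223 = 2.6193.

€2.62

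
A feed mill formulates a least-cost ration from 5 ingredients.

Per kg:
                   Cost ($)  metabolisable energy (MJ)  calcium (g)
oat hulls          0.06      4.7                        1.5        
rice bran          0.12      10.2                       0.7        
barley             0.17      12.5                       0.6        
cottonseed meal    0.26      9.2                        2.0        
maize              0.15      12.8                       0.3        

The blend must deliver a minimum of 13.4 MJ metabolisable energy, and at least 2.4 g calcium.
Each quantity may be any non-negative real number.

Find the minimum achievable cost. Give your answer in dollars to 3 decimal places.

Treat it as an LP. Let x1 = kg of oat hulls, x2 = kg of rice bran, x3 = kg of barley, x4 = kg of cottonseed meal, x5 = kg of maize.
Minimise 0.06x1 + 0.12x2 + 0.17x3 + 0.26x4 + 0.15x5 with:
  4.7x1 + 10.2x2 + 12.5x3 + 9.2x4 + 12.8x5 ≥ 13.4   (metabolisable energy)
  1.5x1 + 0.7x2 + 0.6x3 + 2x4 + 0.3x5 ≥ 2.4   (calcium)
  x1, x2, x3, x4, x5 ≥ 0.
The cheapest feasible vertex uses only oat hulls, rice bran; barley, cottonseed meal, maize are not used. The metabolisable energy and calcium requirements are met with equality.
So oat hulls = 1.257 kg, rice bran = 0.7344 kg.
Cost = 0.06·1.257 + 0.12·0.7344 = 0.16355.

$0.164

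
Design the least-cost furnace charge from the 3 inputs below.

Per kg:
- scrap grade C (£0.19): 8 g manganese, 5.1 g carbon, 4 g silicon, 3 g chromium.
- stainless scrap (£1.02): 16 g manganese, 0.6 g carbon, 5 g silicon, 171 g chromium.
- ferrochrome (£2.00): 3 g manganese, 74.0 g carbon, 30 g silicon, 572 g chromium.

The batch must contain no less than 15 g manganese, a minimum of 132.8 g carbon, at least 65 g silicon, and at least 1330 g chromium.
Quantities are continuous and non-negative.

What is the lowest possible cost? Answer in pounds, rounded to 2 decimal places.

Let x1 = kg of scrap grade C, x2 = kg of stainless scrap, x3 = kg of ferrochrome.
Minimise 0.19x1 + 1.02x2 + 2x3 with:
  8x1 + 16x2 + 3x3 ≥ 15   (manganese)
  5.1x1 + 0.6x2 + 74x3 ≥ 132.8   (carbon)
  4x1 + 5x2 + 30x3 ≥ 65   (silicon)
  3x1 + 171x2 + 572x3 ≥ 1330   (chromium)
  x1, x2, x3 ≥ 0.
The optimal basis is {scrap grade C, ferrochrome}; stainless scrap drops out. The manganese and chromium requirements are met with equality.
Optimal quantities: scrap grade C = 1.005 kg, ferrochrome = 2.32 kg.
Cost = 0.19·1.005 + 2·2.32 = 4.8310.

£4.83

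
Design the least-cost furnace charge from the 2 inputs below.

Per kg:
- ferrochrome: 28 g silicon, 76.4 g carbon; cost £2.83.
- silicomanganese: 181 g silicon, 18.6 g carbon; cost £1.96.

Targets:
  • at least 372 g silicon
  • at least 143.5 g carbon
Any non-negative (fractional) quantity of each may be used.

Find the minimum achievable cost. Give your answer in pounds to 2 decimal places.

£7.65

Treat it as an LP. Let x1 = kg of ferrochrome, x2 = kg of silicomanganese.
Minimise 2.83x1 + 1.96x2 s.t.:
  28x1 + 181x2 ≥ 372   (silicon)
  76.4x1 + 18.6x2 ≥ 143.5   (carbon)
  x1, x2 ≥ 0.
Both inputs are positive at the optimum. Binding constraints: silicon and carbon.
Solving gives x1 = 1.432, x2 = 1.834.
Total cost: 2.83·1.432 + 1.96·1.834 = 7.6472.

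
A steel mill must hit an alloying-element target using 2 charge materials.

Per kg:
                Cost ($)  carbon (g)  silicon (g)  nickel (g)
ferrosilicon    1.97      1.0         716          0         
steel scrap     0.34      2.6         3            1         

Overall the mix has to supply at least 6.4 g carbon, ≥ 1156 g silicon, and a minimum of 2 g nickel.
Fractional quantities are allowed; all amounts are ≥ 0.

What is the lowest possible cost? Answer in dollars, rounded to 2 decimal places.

Let x1 = kg of ferrosilicon, x2 = kg of steel scrap.
min 1.97x1 + 0.34x2 with:
  1x1 + 2.6x2 ≥ 6.4   (carbon)
  716x1 + 3x2 ≥ 1156   (silicon)
  1x2 ≥ 2   (nickel)
  x1, x2 ≥ 0.
Both inputs are positive at the optimum. The silicon and nickel requirements are met with equality.
So ferrosilicon = 1.606 kg, steel scrap = 2 kg.
Hence cost = 1.97·1.606 + 0.34·2 = $3.8438.

$3.84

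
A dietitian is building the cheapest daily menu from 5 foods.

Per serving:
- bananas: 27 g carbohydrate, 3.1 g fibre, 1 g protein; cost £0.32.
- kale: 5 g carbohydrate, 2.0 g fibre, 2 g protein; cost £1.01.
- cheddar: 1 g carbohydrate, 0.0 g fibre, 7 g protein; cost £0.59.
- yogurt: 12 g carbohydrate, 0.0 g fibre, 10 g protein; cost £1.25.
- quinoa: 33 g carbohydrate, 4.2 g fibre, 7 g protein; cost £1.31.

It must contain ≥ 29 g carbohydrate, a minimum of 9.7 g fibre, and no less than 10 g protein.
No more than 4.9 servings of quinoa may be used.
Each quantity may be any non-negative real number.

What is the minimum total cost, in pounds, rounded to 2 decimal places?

This is a linear program. Let x1 = servings of bananas, x2 = servings of kale, x3 = servings of cheddar, x4 = servings of yogurt, x5 = servings of quinoa.
Minimise 0.32x1 + 1.01x2 + 0.59x3 + 1.25x4 + 1.31x5 subject to:
  27x1 + 5x2 + 1x3 + 12x4 + 33x5 ≥ 29   (carbohydrate)
  3.1x1 + 2x2 + 4.2x5 ≥ 9.7   (fibre)
  1x1 + 2x2 + 7x3 + 10x4 + 7x5 ≥ 10   (protein)
  x5 ≤ 4.9
  x1, x2, x3, x4, x5 ≥ 0.
The optimal basis is {bananas, cheddar}; kale, yogurt, quinoa drop out. The fibre and protein requirements are met with equality.
That vertex is x1 = 3.129, x3 = 0.9816.
Objective = 0.32·3.129 + 0.59·0.9816 = 1.5804.

£1.58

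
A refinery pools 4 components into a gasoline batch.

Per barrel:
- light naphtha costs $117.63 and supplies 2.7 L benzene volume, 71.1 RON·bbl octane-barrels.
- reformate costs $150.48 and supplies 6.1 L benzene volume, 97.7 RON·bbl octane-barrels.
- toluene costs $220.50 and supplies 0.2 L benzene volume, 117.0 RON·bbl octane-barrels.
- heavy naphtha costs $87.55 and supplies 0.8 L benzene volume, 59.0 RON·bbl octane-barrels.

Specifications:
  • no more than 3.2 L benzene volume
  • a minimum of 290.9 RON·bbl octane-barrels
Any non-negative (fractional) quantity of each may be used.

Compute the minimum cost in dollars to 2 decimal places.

This is a linear program. Let x1 = barrels of light naphtha, x2 = barrels of reformate, x3 = barrels of toluene, x4 = barrels of heavy naphtha.
min 117.63x1 + 150.48x2 + 220.5x3 + 87.55x4 s.t.:
  2.7x1 + 6.1x2 + 0.2x3 + 0.8x4 ≤ 3.2   (benzene volume)
  71.1x1 + 97.7x2 + 117x3 + 59x4 ≥ 290.9   (octane-barrels)
  x1, x2, x3, x4 ≥ 0.
The minimum-cost mix takes nothing from light naphtha, reformate — only toluene, heavy naphtha. There the benzene volume and octane-barrels constraints are tight.
That vertex is x3 = 0.53692, x4 = 3.8658.
Objective = 220.5·0.53692 + 87.55·3.8658 = 456.8417.

$456.84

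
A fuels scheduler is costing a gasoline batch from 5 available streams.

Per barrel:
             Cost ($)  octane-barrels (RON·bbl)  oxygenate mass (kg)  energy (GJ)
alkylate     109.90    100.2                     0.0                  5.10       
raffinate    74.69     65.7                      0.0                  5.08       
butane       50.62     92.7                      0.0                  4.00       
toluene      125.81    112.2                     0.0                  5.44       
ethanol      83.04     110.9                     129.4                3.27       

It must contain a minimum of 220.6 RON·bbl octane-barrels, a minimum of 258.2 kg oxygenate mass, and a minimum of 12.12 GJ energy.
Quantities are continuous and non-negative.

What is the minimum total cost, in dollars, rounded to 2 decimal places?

$236.50

Set it up as a linear program. Let x1 = barrels of alkylate, x2 = barrels of raffinate, x3 = barrels of butane, x4 = barrels of toluene, x5 = barrels of ethanol.
Minimize 109.9x1 + 74.69x2 + 50.62x3 + 125.81x4 + 83.04x5 subject to:
  100.2x1 + 65.7x2 + 92.7x3 + 112.2x4 + 110.9x5 ≥ 220.6   (octane-barrels)
  129.4x5 ≥ 258.2   (oxygenate mass)
  5.1x1 + 5.08x2 + 4x3 + 5.44x4 + 3.27x5 ≥ 12.12   (energy)
  x1, x2, x3, x4, x5 ≥ 0.
At the optimum only butane, ethanol are positive (alkylate, raffinate, toluene = 0). Binding constraints: oxygenate mass and energy.
That vertex is x3 = 1.39879, x5 = 1.99536.
Total cost: 50.62·1.39879 + 83.04·1.99536 = 236.5014.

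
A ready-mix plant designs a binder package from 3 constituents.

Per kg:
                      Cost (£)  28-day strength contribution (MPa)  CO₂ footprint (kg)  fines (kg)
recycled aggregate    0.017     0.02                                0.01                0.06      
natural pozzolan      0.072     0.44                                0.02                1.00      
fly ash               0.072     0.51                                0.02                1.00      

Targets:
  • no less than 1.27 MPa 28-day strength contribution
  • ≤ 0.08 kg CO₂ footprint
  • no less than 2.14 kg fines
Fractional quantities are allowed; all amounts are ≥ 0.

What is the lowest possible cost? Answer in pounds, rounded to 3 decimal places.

Let x1 = kg of recycled aggregate, x2 = kg of natural pozzolan, x3 = kg of fly ash.
min 0.017x1 + 0.072x2 + 0.072x3 subject to:
  0.02x1 + 0.44x2 + 0.51x3 ≥ 1.27   (28-day strength contribution)
  0.01x1 + 0.02x2 + 0.02x3 ≤ 0.08   (CO₂ footprint)
  0.06x1 + 1x2 + 1x3 ≥ 2.14   (fines)
  x1, x2, x3 ≥ 0.
The cheapest feasible vertex uses only fly ash; recycled aggregate, natural pozzolan are not used. The 28-day strength contribution requirement is met with equality.
Optimal quantities: fly ash = 2.49 kg.
Objective = 0.072·2.49 = 0.17928.

£0.179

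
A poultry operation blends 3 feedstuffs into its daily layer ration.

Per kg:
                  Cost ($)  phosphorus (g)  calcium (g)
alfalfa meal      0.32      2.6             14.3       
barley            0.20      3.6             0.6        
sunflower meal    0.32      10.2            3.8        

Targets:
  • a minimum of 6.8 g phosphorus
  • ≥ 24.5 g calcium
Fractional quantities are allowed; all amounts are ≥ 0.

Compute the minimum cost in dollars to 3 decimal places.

$0.606

This is a linear program. Let x1 = kg of alfalfa meal, x2 = kg of barley, x3 = kg of sunflower meal.
Minimise 0.32x1 + 0.2x2 + 0.32x3 subject to:
  2.6x1 + 3.6x2 + 10.2x3 ≥ 6.8   (phosphorus)
  14.3x1 + 0.6x2 + 3.8x3 ≥ 24.5   (calcium)
  x1, x2, x3 ≥ 0.
The minimum-cost mix takes nothing from barley — only alfalfa meal, sunflower meal. The phosphorus and calcium requirements are met with equality.
Optimal quantities: alfalfa meal = 1.648 kg, sunflower meal = 0.2467 kg.
Total cost: 0.32·1.648 + 0.32·0.2467 = 0.60630.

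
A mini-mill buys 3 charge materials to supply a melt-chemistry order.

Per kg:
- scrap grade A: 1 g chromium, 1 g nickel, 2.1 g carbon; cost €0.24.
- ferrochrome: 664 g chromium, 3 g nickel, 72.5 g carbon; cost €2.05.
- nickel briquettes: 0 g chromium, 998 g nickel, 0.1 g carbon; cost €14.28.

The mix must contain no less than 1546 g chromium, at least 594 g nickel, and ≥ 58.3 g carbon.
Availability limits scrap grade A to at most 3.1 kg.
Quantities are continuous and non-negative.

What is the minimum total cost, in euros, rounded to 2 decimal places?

€13.17

Let x1 = kg of scrap grade A, x2 = kg of ferrochrome, x3 = kg of nickel briquettes.
Minimize 0.24x1 + 2.05x2 + 14.28x3 s.t.:
  1x1 + 664x2 ≥ 1546   (chromium)
  1x1 + 3x2 + 998x3 ≥ 594   (nickel)
  2.1x1 + 72.5x2 + 0.1x3 ≥ 58.3   (carbon)
  x1 ≤ 3.1
  x1, x2, x3 ≥ 0.
At the optimum only ferrochrome, nickel briquettes are positive (scrap grade A = 0). There the chromium and nickel constraints are tight.
So ferrochrome = 2.328 kg, nickel briquettes = 0.5882 kg.
Hence cost = 2.05·2.328 + 14.28·0.5882 = €13.1719.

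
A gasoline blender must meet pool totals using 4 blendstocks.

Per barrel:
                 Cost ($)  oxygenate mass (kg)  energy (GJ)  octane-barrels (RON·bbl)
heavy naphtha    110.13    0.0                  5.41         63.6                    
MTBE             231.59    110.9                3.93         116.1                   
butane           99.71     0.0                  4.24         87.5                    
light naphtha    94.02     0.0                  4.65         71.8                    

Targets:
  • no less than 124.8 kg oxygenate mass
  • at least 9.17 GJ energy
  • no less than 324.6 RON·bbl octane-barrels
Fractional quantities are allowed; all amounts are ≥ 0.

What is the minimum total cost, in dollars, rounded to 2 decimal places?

$481.63

Treat it as an LP. Let x1 = barrels of heavy naphtha, x2 = barrels of MTBE, x3 = barrels of butane, x4 = barrels of light naphtha.
min 110.13x1 + 231.59x2 + 99.71x3 + 94.02x4 subject to:
  110.9x2 ≥ 124.8   (oxygenate mass)
  5.41x1 + 3.93x2 + 4.24x3 + 4.65x4 ≥ 9.17   (energy)
  63.6x1 + 116.1x2 + 87.5x3 + 71.8x4 ≥ 324.6   (octane-barrels)
  x1, x2, x3, x4 ≥ 0.
The minimum-cost mix takes nothing from heavy naphtha, light naphtha — only MTBE, butane. There the oxygenate mass and octane-barrels constraints are tight.
That vertex is x2 = 1.1253, x3 = 2.2166.
Cost = 231.59·1.1253 + 99.71·2.2166 = 481.6254.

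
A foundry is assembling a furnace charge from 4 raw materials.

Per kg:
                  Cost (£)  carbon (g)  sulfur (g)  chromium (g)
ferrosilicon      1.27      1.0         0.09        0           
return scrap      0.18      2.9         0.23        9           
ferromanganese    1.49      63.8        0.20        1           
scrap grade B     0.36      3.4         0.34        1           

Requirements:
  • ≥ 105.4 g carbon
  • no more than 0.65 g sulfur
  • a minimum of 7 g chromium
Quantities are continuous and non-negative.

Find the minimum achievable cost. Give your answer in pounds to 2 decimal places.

£2.53

Treat it as an LP. Let x1 = kg of ferrosilicon, x2 = kg of return scrap, x3 = kg of ferromanganese, x4 = kg of scrap grade B.
Minimize 1.27x1 + 0.18x2 + 1.49x3 + 0.36x4 with:
  1x1 + 2.9x2 + 63.8x3 + 3.4x4 ≥ 105.4   (carbon)
  0.09x1 + 0.23x2 + 0.2x3 + 0.34x4 ≤ 0.65   (sulfur)
  9x2 + 1x3 + 1x4 ≥ 7   (chromium)
  x1, x2, x3, x4 ≥ 0.
The cheapest feasible vertex uses only return scrap, ferromanganese; ferrosilicon, scrap grade B are not used. Binding constraints: carbon and chromium.
Optimal quantities: return scrap = 0.5972 kg, ferromanganese = 1.625 kg.
Hence cost = 0.18·0.5972 + 1.49·1.625 = £2.5287.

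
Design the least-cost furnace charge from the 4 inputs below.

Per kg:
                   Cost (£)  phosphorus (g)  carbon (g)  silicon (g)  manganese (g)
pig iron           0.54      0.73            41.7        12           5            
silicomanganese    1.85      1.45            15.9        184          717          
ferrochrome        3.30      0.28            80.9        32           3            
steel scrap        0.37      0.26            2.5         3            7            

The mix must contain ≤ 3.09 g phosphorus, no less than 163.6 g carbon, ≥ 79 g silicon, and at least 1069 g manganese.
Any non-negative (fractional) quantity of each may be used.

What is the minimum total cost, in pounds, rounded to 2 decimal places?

£7.54

Let x1 = kg of pig iron, x2 = kg of silicomanganese, x3 = kg of ferrochrome, x4 = kg of steel scrap.
min 0.54x1 + 1.85x2 + 3.3x3 + 0.37x4 s.t.:
  0.73x1 + 1.45x2 + 0.28x3 + 0.26x4 ≤ 3.09   (phosphorus)
  41.7x1 + 15.9x2 + 80.9x3 + 2.5x4 ≥ 163.6   (carbon)
  12x1 + 184x2 + 32x3 + 3x4 ≥ 79   (silicon)
  5x1 + 717x2 + 3x3 + 7x4 ≥ 1069   (manganese)
  x1, x2, x3, x4 ≥ 0.
The optimal basis is {pig iron, silicomanganese, ferrochrome}; steel scrap drops out. There the phosphorus, carbon, manganese constraints are tight.
So pig iron = 0.7843 kg, silicomanganese = 1.48 kg, ferrochrome = 1.327 kg.
Cost = 0.54·0.7843 + 1.85·1.48 + 3.3·1.327 = 7.5406.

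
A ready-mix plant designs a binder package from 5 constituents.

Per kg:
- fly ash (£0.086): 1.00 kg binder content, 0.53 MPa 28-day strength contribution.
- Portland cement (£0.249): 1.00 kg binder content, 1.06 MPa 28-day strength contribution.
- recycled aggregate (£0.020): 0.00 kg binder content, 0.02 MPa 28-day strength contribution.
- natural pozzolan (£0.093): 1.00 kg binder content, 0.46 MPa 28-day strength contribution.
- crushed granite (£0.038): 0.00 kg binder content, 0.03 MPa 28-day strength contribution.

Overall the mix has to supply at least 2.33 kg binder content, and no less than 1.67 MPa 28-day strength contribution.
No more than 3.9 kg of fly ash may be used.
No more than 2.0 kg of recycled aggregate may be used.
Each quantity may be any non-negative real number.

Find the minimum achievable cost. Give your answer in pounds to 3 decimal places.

£0.271

Let x1 = kg of fly ash, x2 = kg of Portland cement, x3 = kg of recycled aggregate, x4 = kg of natural pozzolan, x5 = kg of crushed granite.
Minimise 0.086x1 + 0.249x2 + 0.02x3 + 0.093x4 + 0.038x5 s.t.:
  1x1 + 1x2 + 1x4 ≥ 2.33   (binder content)
  0.53x1 + 1.06x2 + 0.02x3 + 0.46x4 + 0.03x5 ≥ 1.67   (28-day strength contribution)
  x1 ≤ 3.9
  x3 ≤ 2
  x1, x2, x3, x4, x5 ≥ 0.
The optimal basis is {fly ash}; Portland cement, recycled aggregate, natural pozzolan, crushed granite drop out. Binding constraint: 28-day strength contribution.
That vertex is x1 = 3.151.
Total cost: 0.086·3.151 = 0.27099.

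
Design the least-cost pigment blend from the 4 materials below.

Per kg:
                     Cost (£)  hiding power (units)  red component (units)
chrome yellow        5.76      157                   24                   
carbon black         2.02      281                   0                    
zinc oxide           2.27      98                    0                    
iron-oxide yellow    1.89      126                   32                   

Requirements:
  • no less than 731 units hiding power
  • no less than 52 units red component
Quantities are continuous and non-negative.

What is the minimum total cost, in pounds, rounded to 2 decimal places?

Let x1 = kg of chrome yellow, x2 = kg of carbon black, x3 = kg of zinc oxide, x4 = kg of iron-oxide yellow.
min 5.76x1 + 2.02x2 + 2.27x3 + 1.89x4 subject to:
  157x1 + 281x2 + 98x3 + 126x4 ≥ 731   (hiding power)
  24x1 + 32x4 ≥ 52   (red component)
  x1, x2, x3, x4 ≥ 0.
The cheapest feasible vertex uses only carbon black, iron-oxide yellow; chrome yellow, zinc oxide are not used. The hiding power and red component requirements are met with equality.
That vertex is x2 = 1.873, x4 = 1.625.
Total cost: 2.02·1.873 + 1.89·1.625 = 6.8547.

£6.85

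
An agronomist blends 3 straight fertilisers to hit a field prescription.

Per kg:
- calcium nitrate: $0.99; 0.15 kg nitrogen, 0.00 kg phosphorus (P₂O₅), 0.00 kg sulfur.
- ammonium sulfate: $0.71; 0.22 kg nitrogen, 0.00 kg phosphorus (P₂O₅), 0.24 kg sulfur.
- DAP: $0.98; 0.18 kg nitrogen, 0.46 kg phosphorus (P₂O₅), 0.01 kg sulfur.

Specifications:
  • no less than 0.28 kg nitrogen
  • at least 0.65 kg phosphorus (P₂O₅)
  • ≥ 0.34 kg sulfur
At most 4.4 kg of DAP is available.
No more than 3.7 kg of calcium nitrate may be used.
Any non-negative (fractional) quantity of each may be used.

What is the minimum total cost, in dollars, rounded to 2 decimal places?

Let x1 = kg of calcium nitrate, x2 = kg of ammonium sulfate, x3 = kg of DAP.
min 0.99x1 + 0.71x2 + 0.98x3 with:
  0.15x1 + 0.22x2 + 0.18x3 ≥ 0.28   (nitrogen)
  0.46x3 ≥ 0.65   (phosphorus (P₂O₅))
  0.24x2 + 0.01x3 ≥ 0.34   (sulfur)
  x3 ≤ 4.4
  x1 ≤ 3.7
  x1, x2, x3 ≥ 0.
The optimal basis is {ammonium sulfate, DAP}; calcium nitrate drops out. Binding constraints: phosphorus (P₂O₅) and sulfur.
Optimal quantities: ammonium sulfate = 1.358 kg, DAP = 1.413 kg.
Objective = 0.71·1.358 + 0.98·1.413 = 2.3489.

$2.35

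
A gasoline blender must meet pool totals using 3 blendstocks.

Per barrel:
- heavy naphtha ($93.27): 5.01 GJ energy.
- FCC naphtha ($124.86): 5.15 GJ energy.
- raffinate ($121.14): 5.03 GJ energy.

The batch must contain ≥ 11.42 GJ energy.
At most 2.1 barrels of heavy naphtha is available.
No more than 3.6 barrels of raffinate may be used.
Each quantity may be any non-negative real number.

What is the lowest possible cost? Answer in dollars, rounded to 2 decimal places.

$217.52

Set it up as a linear program. Let x1 = barrels of heavy naphtha, x2 = barrels of FCC naphtha, x3 = barrels of raffinate.
Minimize 93.27x1 + 124.86x2 + 121.14x3 with:
  5.01x1 + 5.15x2 + 5.03x3 ≥ 11.42   (energy)
  x1 ≤ 2.1
  x3 ≤ 3.6
  x1, x2, x3 ≥ 0.
The optimal basis is {heavy naphtha, raffinate}; FCC naphtha drops out. Binding constraints: energy and the heavy naphtha cap.
So heavy naphtha = 2.1 barrels, raffinate = 0.17873 barrels.
Hence cost = 93.27·2.1 + 121.14·0.17873 = $217.5184.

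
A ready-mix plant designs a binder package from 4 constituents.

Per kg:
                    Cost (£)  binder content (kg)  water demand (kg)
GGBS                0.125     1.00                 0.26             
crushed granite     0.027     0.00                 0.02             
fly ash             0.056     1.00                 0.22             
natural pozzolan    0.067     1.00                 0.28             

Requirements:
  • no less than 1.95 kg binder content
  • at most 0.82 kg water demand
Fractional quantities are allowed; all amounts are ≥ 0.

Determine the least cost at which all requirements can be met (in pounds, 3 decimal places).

£0.109

Set it up as a linear program. Let x1 = kg of GGBS, x2 = kg of crushed granite, x3 = kg of fly ash, x4 = kg of natural pozzolan.
Minimize 0.125x1 + 0.027x2 + 0.056x3 + 0.067x4 with:
  1x1 + 1x3 + 1x4 ≥ 1.95   (binder content)
  0.26x1 + 0.02x2 + 0.22x3 + 0.28x4 ≤ 0.82   (water demand)
  x1, x2, x3, x4 ≥ 0.
The cheapest feasible vertex uses only fly ash; GGBS, crushed granite, natural pozzolan are not used. There the binder content constraint is tight.
That vertex is x3 = 1.95.
Objective = 0.056·1.95 = 0.10920.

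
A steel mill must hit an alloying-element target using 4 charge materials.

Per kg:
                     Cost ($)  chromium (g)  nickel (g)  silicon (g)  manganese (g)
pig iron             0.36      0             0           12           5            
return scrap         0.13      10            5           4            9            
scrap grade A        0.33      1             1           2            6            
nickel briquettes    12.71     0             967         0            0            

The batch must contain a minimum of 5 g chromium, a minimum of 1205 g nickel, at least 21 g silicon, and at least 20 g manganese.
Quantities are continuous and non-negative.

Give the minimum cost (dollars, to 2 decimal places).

$16.18

Let x1 = kg of pig iron, x2 = kg of return scrap, x3 = kg of scrap grade A, x4 = kg of nickel briquettes.
Minimise 0.36x1 + 0.13x2 + 0.33x3 + 12.71x4 s.t.:
  10x2 + 1x3 ≥ 5   (chromium)
  5x2 + 1x3 + 967x4 ≥ 1205   (nickel)
  12x1 + 4x2 + 2x3 ≥ 21   (silicon)
  5x1 + 9x2 + 6x3 ≥ 20   (manganese)
  x1, x2, x3, x4 ≥ 0.
At the optimum only return scrap, nickel briquettes are positive (pig iron, scrap grade A = 0). The nickel and silicon requirements are met with equality.
So return scrap = 5.25 kg, nickel briquettes = 1.219 kg.
Objective = 0.13·5.25 + 12.71·1.219 = 16.1760.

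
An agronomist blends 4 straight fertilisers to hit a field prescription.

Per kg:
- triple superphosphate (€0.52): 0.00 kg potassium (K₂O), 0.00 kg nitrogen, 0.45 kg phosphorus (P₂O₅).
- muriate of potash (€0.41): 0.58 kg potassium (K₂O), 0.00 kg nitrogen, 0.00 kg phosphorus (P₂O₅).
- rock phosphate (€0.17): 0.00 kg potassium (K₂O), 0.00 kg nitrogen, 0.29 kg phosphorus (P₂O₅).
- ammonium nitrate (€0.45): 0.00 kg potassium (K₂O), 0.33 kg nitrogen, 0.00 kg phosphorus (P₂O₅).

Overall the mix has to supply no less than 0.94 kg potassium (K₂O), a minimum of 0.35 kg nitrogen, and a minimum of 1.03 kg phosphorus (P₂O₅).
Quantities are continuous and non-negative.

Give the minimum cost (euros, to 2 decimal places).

€1.75

Let x1 = kg of triple superphosphate, x2 = kg of muriate of potash, x3 = kg of rock phosphate, x4 = kg of ammonium nitrate.
Minimize 0.52x1 + 0.41x2 + 0.17x3 + 0.45x4 subject to:
  0.58x2 ≥ 0.94   (potassium (K₂O))
  0.33x4 ≥ 0.35   (nitrogen)
  0.45x1 + 0.29x3 ≥ 1.03   (phosphorus (P₂O₅))
  x1, x2, x3, x4 ≥ 0.
The cheapest feasible vertex uses only muriate of potash, rock phosphate, ammonium nitrate; triple superphosphate is not used. The potassium (K₂O), nitrogen, phosphorus (P₂O₅) requirements are met with equality.
Solving gives x2 = 1.621, x3 = 3.552, x4 = 1.061.
Cost = 0.41·1.621 + 0.17·3.552 + 0.45·1.061 = 1.7459.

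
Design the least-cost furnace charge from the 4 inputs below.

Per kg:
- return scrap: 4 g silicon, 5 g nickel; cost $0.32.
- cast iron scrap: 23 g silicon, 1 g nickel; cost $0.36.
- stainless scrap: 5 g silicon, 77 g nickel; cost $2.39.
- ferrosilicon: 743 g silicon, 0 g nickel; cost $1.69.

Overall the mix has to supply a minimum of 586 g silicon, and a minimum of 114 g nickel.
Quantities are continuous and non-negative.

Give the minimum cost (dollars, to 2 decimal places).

Let x1 = kg of return scrap, x2 = kg of cast iron scrap, x3 = kg of stainless scrap, x4 = kg of ferrosilicon.
Minimise 0.32x1 + 0.36x2 + 2.39x3 + 1.69x4 subject to:
  4x1 + 23x2 + 5x3 + 743x4 ≥ 586   (silicon)
  5x1 + 1x2 + 77x3 ≥ 114   (nickel)
  x1, x2, x3, x4 ≥ 0.
The cheapest feasible vertex uses only stainless scrap, ferrosilicon; return scrap, cast iron scrap are not used. There the silicon and nickel constraints are tight.
So stainless scrap = 1.4805 kg, ferrosilicon = 0.77873 kg.
Total cost: 2.39·1.4805 + 1.69·0.77873 = 4.8544.

$4.85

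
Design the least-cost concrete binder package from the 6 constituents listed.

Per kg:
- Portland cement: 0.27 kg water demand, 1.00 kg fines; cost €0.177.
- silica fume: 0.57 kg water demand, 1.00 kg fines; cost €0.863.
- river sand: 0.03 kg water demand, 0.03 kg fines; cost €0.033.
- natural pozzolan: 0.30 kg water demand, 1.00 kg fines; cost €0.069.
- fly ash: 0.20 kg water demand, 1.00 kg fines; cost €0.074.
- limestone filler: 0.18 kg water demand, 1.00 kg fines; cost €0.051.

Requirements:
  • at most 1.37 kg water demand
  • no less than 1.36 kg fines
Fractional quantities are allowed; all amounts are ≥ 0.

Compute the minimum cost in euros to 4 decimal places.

Set it up as a linear program. Let x1 = kg of Portland cement, x2 = kg of silica fume, x3 = kg of river sand, x4 = kg of natural pozzolan, x5 = kg of fly ash, x6 = kg of limestone filler.
Minimize 0.177x1 + 0.863x2 + 0.033x3 + 0.069x4 + 0.074x5 + 0.051x6 with:
  0.27x1 + 0.57x2 + 0.03x3 + 0.3x4 + 0.2x5 + 0.18x6 ≤ 1.37   (water demand)
  1x1 + 1x2 + 0.03x3 + 1x4 + 1x5 + 1x6 ≥ 1.36   (fines)
  x1, x2, x3, x4, x5, x6 ≥ 0.
The minimum-cost mix takes nothing from Portland cement, silica fume, river sand, natural pozzolan, fly ash — only limestone filler. The fines requirement is met with equality.
So limestone filler = 1.36 kg.
Cost = 0.051·1.36 = 0.069360.

€0.0694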